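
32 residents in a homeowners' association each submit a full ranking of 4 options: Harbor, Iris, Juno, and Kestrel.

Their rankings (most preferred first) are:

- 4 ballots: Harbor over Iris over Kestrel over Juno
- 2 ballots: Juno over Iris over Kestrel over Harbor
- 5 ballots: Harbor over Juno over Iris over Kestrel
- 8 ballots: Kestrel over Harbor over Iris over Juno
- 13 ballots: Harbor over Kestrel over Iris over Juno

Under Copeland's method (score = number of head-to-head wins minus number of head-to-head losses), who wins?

Harbor

Pairwise results:
  Harbor vs Iris: Harbor wins 30–2.
  Harbor vs Juno: Harbor wins 30–2.
  Harbor vs Kestrel: Harbor wins 22–10.
  Iris vs Juno: Iris wins 25–7.
  Iris vs Kestrel: Kestrel wins 21–11.
  Juno vs Kestrel: Kestrel wins 25–7.
Copeland scores (wins − losses):
  Harbor: 3 − 0 = 3
  Iris: 1 − 2 = -1
  Juno: 0 − 3 = -3
  Kestrel: 2 − 1 = 1
Harbor has the best Copeland score.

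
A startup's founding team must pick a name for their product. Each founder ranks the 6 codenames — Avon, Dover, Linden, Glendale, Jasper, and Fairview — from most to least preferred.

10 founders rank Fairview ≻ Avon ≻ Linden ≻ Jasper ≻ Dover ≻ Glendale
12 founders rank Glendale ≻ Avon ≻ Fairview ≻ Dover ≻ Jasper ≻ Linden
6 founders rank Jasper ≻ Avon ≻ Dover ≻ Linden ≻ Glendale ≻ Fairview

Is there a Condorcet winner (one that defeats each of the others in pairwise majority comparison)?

Head-to-head results (28 voters total):
Avon vs Dover: Avon wins 28–0.
Avon vs Linden: Avon wins 28–0.
Avon vs Glendale: Avon wins 16–12.
Avon vs Jasper: Avon wins 22–6.
Avon vs Fairview: Avon wins 18–10.
Dover vs Linden: Dover wins 18–10.
Dover vs Glendale: Dover wins 16–12.
Dover vs Jasper: Jasper wins 16–12.
Dover vs Fairview: Fairview wins 22–6.
Linden vs Glendale: Linden wins 16–12.
Linden vs Jasper: Jasper wins 18–10.
Linden vs Fairview: Fairview wins 22–6.
Glendale vs Jasper: Jasper wins 16–12.
Glendale vs Fairview: Glendale wins 18–10.
Jasper vs Fairview: Fairview wins 22–6.
Avon beats each rival — Dover (28–0), Linden (28–0), Glendale (16–12), Jasper (22–6), Fairview (18–10) — so Avon is the Condorcet winner.

Yes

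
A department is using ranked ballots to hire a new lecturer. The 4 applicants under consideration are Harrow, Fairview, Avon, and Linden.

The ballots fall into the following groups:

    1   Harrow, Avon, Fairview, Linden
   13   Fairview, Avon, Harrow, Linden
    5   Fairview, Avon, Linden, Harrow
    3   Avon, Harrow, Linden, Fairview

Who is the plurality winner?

Fairview

First-place vote totals:
  Harrow: 1
  Fairview: 18
  Avon: 3
  Linden: 0
Fairview has the most first-place votes.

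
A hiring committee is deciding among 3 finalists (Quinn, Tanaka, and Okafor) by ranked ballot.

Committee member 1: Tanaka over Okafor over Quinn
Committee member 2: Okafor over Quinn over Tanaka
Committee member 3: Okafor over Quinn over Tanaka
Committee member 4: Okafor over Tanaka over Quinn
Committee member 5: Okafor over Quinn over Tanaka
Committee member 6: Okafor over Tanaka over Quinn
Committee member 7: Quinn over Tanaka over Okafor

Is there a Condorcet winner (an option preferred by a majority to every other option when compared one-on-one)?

Yes

Head-to-head results (7 voters total):
Quinn vs Tanaka: Quinn wins 4–3.
Quinn vs Okafor: Okafor wins 6–1.
Tanaka vs Okafor: Okafor wins 5–2.
Okafor beats each rival — Quinn (6–1), Tanaka (5–2) — so Okafor is the Condorcet winner.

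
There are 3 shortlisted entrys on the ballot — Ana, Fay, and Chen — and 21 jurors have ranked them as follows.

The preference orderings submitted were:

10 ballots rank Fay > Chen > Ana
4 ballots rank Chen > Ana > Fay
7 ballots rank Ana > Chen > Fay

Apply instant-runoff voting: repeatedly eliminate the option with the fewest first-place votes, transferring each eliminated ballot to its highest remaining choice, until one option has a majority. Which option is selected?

Ana

Round 1: Fay 10, Ana 7, Chen 4. Chen has the fewest and is eliminated.
Round 2: Ana 11, Fay 10. Ana has a majority.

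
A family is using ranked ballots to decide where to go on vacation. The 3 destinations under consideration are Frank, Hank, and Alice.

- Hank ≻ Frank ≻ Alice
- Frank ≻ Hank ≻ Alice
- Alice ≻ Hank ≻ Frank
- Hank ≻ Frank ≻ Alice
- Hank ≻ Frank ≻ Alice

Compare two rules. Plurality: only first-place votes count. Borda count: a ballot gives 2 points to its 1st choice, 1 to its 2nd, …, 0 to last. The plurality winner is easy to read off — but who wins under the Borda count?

Plurality first-place counts: Frank 1, Hank 3, Alice 1 → Hank.
Borda totals: Frank 5, Hank 8, Alice 2 → Hank.

Hank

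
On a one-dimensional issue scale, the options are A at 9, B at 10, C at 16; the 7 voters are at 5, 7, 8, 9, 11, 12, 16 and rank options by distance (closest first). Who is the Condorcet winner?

A

With single-peaked preferences on a line, the Condorcet winner is the candidate closest to the median voter.
The median voter (position 9) is closest to A at 9.
Check: A vs B — voters closer to A: 4 of 7.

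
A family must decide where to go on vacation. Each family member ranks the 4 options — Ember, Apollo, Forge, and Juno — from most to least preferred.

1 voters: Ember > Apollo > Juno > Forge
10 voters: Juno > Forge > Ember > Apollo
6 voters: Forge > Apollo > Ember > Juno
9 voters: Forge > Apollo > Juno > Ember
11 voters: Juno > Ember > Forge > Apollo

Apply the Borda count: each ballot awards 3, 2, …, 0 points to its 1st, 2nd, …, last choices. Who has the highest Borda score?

Forge

Borda scores:
  Ember: 3 + 10·1 + 6·1 + 9·0 + 11·2 = 41
  Apollo: 2 + 10·0 + 6·2 + 9·2 + 11·0 = 32
  Forge: 0 + 10·2 + 6·3 + 9·3 + 11·1 = 76
  Juno: 1 + 10·3 + 6·0 + 9·1 + 11·3 = 73
Forge has the highest total.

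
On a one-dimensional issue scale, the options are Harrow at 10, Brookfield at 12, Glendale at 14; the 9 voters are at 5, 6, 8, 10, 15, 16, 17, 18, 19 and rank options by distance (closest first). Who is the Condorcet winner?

Glendale

With single-peaked preferences on a line, the Condorcet winner is the candidate closest to the median voter.
The median voter (position 15) is closest to Glendale at 14.
Check: Glendale vs Harrow — voters closer to Glendale: 5 of 9.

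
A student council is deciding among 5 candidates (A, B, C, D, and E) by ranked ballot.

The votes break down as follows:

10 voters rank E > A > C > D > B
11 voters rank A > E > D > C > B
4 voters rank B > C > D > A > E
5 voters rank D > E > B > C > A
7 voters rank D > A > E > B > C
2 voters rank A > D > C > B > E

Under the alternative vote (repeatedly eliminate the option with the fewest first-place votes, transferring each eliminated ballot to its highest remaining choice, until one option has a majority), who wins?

A

Round 1: A 13, D 12, E 10, B 4, C 0. C has the fewest and is eliminated.
Round 2: A 13, D 12, E 10, B 4. B has the fewest and is eliminated.
Round 3: D 16, A 13, E 10. E has the fewest and is eliminated.
Round 4: A 23, D 16. A has a majority.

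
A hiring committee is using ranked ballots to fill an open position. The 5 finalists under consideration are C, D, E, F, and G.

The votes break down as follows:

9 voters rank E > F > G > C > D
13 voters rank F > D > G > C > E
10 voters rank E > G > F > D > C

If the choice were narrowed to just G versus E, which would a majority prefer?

Ballots ranking G above E: 13.
Ballots ranking E above G: 9+10 = 19.
E wins the head-to-head, 19–13.

E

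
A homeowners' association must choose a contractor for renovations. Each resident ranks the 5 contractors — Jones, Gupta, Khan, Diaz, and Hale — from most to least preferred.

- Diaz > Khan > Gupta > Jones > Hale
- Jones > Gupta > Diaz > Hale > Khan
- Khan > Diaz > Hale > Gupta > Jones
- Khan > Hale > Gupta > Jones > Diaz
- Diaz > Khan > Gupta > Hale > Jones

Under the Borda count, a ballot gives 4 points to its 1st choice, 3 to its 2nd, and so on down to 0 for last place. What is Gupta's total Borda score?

10

Borda scores:
  Jones: 1 + 4 + 0 + 1 + 0 = 6
  Gupta: 2 + 3 + 1 + 2 + 2 = 10
  Khan: 3 + 0 + 4 + 4 + 3 = 14
  Diaz: 4 + 2 + 3 + 0 + 4 = 13
  Hale: 0 + 1 + 2 + 3 + 1 = 7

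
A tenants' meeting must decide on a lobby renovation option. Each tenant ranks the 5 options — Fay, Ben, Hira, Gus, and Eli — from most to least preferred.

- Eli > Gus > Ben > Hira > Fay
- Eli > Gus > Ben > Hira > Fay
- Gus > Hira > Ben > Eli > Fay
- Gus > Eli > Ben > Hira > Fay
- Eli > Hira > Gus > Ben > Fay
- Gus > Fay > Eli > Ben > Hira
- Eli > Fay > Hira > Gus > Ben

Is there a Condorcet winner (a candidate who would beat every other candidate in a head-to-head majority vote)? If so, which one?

Head-to-head results (7 voters total):
Fay vs Ben: Ben wins 5–2.
Fay vs Hira: Hira wins 5–2.
Fay vs Gus: Gus wins 6–1.
Fay vs Eli: Eli wins 6–1.
Ben vs Hira: Ben wins 4–3.
Ben vs Gus: Gus wins 7–0.
Ben vs Eli: Eli wins 6–1.
Hira vs Gus: Gus wins 5–2.
Hira vs Eli: Eli wins 6–1.
Gus vs Eli: Eli wins 4–3.
Eli beats each rival — Fay (6–1), Ben (6–1), Hira (6–1), Gus (4–3) — so Eli is the Condorcet winner.

Eli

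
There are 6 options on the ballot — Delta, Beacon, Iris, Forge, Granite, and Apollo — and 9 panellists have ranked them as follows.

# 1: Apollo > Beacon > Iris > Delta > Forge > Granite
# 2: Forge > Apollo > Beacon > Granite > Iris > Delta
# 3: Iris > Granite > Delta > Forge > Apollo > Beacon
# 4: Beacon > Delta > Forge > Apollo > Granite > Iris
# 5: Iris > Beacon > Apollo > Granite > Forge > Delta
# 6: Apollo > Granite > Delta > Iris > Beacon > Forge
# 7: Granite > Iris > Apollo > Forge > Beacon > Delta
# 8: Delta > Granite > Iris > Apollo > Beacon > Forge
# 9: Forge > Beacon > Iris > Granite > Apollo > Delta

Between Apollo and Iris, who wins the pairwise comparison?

Ballots ranking Apollo above Iris: 4.
Ballots ranking Iris above Apollo: 5.
Iris wins the head-to-head, 5–4.

Iris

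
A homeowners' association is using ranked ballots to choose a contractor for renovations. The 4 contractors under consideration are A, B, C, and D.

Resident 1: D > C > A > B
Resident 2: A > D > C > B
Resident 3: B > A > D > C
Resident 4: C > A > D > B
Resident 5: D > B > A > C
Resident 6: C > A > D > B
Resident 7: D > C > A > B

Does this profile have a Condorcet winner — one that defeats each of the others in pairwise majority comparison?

No

Head-to-head results (7 voters total):
A vs B: A wins 5–2.
A vs C: C wins 4–3.
A vs D: A wins 4–3.
B vs C: C wins 5–2.
B vs D: D wins 6–1.
C vs D: D wins 5–2.
No candidate beats all others: A beats D beats C beats A, a majority cycle.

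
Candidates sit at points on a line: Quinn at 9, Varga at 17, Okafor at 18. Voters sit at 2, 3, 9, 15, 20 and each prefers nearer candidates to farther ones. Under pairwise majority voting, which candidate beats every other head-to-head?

With single-peaked preferences on a line, the Condorcet winner is the candidate closest to the median voter.
The median voter (position 9) is closest to Quinn at 9.
Check: Quinn vs Okafor — voters closer to Quinn: 3 of 5.

Quinn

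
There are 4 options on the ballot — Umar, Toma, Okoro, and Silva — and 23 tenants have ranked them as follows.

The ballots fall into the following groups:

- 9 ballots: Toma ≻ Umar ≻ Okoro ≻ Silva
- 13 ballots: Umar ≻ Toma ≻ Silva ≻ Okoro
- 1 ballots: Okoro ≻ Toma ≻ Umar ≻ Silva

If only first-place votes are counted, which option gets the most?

First-place vote totals:
  Umar: 13
  Toma: 9
  Okoro: 1
  Silva: 0
Umar has the most first-place votes.

Umar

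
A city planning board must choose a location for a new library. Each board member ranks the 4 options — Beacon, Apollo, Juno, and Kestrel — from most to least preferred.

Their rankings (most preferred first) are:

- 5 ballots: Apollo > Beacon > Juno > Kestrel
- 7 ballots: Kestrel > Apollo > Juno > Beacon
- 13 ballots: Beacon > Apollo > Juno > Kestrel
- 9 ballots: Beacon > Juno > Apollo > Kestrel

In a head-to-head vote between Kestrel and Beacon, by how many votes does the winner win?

Ballots ranking Kestrel above Beacon: 7.
Ballots ranking Beacon above Kestrel: 5+13+9 = 27.
Beacon wins 27–7, a margin of 20.

20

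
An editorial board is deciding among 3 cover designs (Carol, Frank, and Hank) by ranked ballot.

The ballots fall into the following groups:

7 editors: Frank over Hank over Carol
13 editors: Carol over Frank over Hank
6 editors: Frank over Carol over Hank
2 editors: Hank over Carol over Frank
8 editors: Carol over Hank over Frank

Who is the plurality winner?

Carol

First-place vote totals:
  Carol: 21
  Frank: 13
  Hank: 2
Carol has the most first-place votes.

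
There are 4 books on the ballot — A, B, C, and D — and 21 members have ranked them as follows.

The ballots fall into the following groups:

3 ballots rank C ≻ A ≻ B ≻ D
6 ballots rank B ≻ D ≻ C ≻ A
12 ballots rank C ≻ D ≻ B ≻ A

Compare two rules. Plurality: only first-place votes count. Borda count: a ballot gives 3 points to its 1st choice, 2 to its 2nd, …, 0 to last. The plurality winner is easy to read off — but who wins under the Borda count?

Plurality first-place counts: A 0, B 6, C 15, D 0 → C.
Borda totals: A 6, B 33, C 51, D 36 → C.

C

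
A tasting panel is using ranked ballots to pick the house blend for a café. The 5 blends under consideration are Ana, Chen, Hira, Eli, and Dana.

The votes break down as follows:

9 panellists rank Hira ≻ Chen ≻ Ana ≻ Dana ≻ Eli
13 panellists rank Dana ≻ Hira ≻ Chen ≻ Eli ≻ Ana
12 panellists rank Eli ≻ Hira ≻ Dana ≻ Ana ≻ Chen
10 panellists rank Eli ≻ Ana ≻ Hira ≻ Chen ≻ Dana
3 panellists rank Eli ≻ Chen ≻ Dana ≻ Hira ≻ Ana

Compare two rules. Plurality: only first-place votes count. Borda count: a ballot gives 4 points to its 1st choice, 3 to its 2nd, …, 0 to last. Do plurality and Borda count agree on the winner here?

Plurality first-place counts: Ana 0, Chen 0, Hira 9, Eli 25, Dana 13 → Eli.
Borda totals: Ana 60, Chen 72, Hira 134, Eli 113, Dana 91 → Hira.
The two rules disagree: plurality picks Eli, Borda picks Hira.

No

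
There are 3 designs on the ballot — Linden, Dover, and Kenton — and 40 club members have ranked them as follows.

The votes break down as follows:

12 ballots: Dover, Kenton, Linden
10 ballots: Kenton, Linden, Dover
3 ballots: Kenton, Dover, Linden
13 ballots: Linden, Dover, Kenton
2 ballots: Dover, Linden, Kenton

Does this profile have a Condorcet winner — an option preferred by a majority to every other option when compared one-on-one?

Head-to-head results (40 voters total):
Linden vs Dover: Linden wins 23–17.
Linden vs Kenton: Kenton wins 25–15.
Dover vs Kenton: Dover wins 27–13.
No candidate beats all others: Linden beats Dover beats Kenton beats Linden, a majority cycle.

No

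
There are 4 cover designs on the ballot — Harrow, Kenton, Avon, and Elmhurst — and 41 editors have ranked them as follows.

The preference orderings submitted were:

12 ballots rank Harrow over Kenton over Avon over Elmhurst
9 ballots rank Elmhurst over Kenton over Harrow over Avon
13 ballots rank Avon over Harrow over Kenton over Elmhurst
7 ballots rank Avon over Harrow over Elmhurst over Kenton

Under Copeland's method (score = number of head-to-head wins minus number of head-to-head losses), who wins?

Pairwise results:
  Harrow vs Kenton: Harrow wins 32–9.
  Harrow vs Avon: Harrow wins 21–20.
  Harrow vs Elmhurst: Harrow wins 32–9.
  Kenton vs Avon: Kenton wins 21–20.
  Kenton vs Elmhurst: Kenton wins 25–16.
  Avon vs Elmhurst: Avon wins 32–9.
Copeland scores (wins − losses):
  Harrow: 3 − 0 = 3
  Kenton: 2 − 1 = 1
  Avon: 1 − 2 = -1
  Elmhurst: 0 − 3 = -3
Harrow has the best Copeland score.

Harrow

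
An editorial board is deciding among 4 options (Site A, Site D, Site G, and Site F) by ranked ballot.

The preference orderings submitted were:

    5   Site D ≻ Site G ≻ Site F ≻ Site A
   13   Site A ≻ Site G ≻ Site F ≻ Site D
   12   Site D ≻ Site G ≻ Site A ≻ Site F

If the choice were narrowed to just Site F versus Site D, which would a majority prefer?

Site D

Ballots ranking Site F above Site D: 13.
Ballots ranking Site D above Site F: 5+12 = 17.
Site D wins the head-to-head, 17–13.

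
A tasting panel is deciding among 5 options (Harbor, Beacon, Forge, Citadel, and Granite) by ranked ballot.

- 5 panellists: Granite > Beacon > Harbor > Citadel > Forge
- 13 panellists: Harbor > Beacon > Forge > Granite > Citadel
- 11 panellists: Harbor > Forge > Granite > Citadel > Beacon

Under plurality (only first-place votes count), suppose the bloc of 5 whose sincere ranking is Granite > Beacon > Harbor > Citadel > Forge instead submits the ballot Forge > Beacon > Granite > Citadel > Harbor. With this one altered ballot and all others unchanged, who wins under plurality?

First-place totals with the altered ballot: Harbor 24, Beacon 0, Forge 5, Citadel 0, Granite 0.
The winner is unchanged: still Harbor.

Harbor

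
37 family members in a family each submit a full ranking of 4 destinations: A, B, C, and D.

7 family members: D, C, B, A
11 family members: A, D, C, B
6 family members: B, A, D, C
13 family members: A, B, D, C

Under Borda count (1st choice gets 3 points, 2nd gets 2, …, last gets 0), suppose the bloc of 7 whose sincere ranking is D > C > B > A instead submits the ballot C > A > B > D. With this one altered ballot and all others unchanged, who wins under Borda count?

A

Borda totals with the altered ballot: A 98, B 51, C 32, D 41.
The winner is unchanged: still A.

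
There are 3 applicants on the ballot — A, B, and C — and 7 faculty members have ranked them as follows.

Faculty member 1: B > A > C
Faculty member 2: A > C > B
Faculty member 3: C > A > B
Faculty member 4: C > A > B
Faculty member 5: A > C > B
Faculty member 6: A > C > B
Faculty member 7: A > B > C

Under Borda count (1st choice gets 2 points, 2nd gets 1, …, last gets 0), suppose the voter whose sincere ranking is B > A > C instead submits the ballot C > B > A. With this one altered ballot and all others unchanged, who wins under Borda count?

Borda totals with the altered ballot: A 10, B 2, C 9.
The winner is unchanged: still A.

A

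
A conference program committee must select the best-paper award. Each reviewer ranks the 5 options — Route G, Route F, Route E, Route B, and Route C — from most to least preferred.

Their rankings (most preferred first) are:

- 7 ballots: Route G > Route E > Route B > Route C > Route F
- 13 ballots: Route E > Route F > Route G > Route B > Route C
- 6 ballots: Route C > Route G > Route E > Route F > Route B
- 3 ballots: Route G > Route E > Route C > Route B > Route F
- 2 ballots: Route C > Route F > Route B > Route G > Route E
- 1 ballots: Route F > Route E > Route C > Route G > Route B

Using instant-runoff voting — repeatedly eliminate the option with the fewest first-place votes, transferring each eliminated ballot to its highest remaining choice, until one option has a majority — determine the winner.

Round 1: Route E 13, Route G 10, Route C 8, Route F 1, Route B 0. Route B has the fewest and is eliminated.
Round 2: Route E 13, Route G 10, Route C 8, Route F 1. Route F has the fewest and is eliminated.
Round 3: Route E 14, Route G 10, Route C 8. Route C has the fewest and is eliminated.
Round 4: Route G 18, Route E 14. Route G has a majority.

Route G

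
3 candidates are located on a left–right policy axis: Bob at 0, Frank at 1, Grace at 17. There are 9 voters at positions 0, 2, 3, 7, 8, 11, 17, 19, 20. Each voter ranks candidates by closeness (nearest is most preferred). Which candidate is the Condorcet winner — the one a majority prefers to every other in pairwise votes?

Frank

With single-peaked preferences on a line, the Condorcet winner is the candidate closest to the median voter.
The median voter (position 8) is closest to Frank at 1.
Check: Frank vs Bob — voters closer to Frank: 8 of 9.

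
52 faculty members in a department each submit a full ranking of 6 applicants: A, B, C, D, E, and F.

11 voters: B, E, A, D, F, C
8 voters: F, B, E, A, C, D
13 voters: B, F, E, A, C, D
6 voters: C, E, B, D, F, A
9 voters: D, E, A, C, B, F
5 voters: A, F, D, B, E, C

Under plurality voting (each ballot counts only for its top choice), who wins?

First-place vote totals:
  A: 5
  B: 24
  C: 6
  D: 9
  E: 0
  F: 8
B has the most first-place votes.

B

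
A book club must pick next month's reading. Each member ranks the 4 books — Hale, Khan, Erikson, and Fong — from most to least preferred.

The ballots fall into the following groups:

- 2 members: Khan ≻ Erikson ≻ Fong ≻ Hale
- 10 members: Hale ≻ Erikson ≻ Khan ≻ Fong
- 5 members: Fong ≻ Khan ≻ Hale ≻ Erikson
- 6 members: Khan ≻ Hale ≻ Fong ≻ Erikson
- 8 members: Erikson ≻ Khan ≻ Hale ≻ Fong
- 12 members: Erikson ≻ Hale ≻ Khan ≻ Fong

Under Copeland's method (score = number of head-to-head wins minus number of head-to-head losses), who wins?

Pairwise results:
  Hale vs Khan: Hale wins 22–21.
  Hale vs Erikson: Erikson wins 22–21.
  Hale vs Fong: Hale wins 36–7.
  Khan vs Erikson: Erikson wins 30–13.
  Khan vs Fong: Khan wins 38–5.
  Erikson vs Fong: Erikson wins 32–11.
Copeland scores (wins − losses):
  Hale: 2 − 1 = 1
  Khan: 1 − 2 = -1
  Erikson: 3 − 0 = 3
  Fong: 0 − 3 = -3
Erikson has the best Copeland score.

Erikson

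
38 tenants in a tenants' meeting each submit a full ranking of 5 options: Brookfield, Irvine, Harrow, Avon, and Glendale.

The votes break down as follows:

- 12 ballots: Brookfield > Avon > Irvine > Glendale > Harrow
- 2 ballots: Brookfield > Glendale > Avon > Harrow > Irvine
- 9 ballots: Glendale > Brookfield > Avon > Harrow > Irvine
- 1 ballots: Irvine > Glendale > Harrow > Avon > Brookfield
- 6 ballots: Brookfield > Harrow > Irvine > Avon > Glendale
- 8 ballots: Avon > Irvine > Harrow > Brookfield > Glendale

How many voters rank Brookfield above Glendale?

28

Ballots ranking Brookfield above Glendale: 12+2+6+8 = 28.
Ballots ranking Glendale above Brookfield: 9+1 = 10.
So 28 of 38 voters prefer Brookfield to Glendale.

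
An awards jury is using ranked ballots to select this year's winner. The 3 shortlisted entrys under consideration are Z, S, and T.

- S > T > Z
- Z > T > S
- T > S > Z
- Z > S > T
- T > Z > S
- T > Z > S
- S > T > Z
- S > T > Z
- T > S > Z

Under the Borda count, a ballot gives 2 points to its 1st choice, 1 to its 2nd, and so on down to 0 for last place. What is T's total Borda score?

12

Borda scores:
  Z: 0 + 2 + 0 + 2 + 1 + 1 + 0 + 0 + 0 = 6
  S: 2 + 0 + 1 + 1 + 0 + 0 + 2 + 2 + 1 = 9
  T: 1 + 1 + 2 + 0 + 2 + 2 + 1 + 1 + 2 = 12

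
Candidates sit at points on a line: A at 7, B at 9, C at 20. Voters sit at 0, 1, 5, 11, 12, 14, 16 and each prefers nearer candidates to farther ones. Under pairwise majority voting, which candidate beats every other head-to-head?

With single-peaked preferences on a line, the Condorcet winner is the candidate closest to the median voter.
The median voter (position 11) is closest to B at 9.
Check: B vs A — voters closer to B: 4 of 7.

B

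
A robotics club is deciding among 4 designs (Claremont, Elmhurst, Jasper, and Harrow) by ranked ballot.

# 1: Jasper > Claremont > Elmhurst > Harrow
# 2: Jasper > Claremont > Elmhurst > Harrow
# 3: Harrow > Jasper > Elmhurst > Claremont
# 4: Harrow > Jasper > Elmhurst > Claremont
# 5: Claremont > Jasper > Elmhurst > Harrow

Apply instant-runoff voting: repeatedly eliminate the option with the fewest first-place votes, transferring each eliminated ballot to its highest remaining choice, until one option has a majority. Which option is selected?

Jasper

Round 1: Jasper 2, Harrow 2, Claremont 1, Elmhurst 0. Elmhurst has the fewest and is eliminated.
Round 2: Jasper 2, Harrow 2, Claremont 1. Claremont has the fewest and is eliminated.
Round 3: Jasper 3, Harrow 2. Jasper has a majority.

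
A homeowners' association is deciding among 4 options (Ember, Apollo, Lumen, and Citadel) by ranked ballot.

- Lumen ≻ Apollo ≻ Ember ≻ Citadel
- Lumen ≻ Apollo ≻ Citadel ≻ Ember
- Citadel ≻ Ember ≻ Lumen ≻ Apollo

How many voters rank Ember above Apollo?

1

Ballots ranking Ember above Apollo: 1.
Ballots ranking Apollo above Ember: 2.
So 1 of 3 voters prefer Ember to Apollo.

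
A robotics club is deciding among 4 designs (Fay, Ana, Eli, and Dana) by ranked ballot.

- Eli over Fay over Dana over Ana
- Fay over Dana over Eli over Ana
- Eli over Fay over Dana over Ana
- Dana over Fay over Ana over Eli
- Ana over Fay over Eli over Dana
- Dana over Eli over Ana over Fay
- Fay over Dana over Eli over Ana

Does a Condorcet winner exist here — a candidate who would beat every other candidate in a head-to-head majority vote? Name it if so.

Head-to-head results (7 voters total):
Fay vs Ana: Fay wins 5–2.
Fay vs Eli: Fay wins 4–3.
Fay vs Dana: Fay wins 5–2.
Ana vs Eli: Eli wins 5–2.
Ana vs Dana: Dana wins 6–1.
Eli vs Dana: Dana wins 4–3.
Fay beats each rival — Ana (5–2), Eli (4–3), Dana (5–2) — so Fay is the Condorcet winner.

Fay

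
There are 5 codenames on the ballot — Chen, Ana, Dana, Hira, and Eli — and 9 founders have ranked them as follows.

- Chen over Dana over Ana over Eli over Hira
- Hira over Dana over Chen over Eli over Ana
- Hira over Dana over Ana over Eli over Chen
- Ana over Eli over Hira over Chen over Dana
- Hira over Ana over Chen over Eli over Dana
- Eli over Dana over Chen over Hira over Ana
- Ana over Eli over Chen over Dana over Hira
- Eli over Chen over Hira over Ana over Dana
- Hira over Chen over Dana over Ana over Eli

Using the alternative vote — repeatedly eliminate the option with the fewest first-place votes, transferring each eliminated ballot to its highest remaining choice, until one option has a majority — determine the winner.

Round 1: Hira 4, Ana 2, Eli 2, Chen 1, Dana 0. Dana has the fewest and is eliminated.
Round 2: Hira 4, Ana 2, Eli 2, Chen 1. Chen has the fewest and is eliminated.
Round 3: Hira 4, Ana 3, Eli 2. Eli has the fewest and is eliminated.
Round 4: Hira 6, Ana 3. Hira has a majority.

Hira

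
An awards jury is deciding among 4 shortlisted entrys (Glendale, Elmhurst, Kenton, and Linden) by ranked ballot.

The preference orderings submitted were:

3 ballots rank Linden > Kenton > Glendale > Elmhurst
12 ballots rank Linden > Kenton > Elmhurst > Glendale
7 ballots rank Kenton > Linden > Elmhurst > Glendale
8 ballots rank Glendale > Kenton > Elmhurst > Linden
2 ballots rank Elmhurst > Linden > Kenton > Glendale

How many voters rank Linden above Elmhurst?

22

Ballots ranking Linden above Elmhurst: 3+12+7 = 22.
Ballots ranking Elmhurst above Linden: 8+2 = 10.
So 22 of 32 voters prefer Linden to Elmhurst.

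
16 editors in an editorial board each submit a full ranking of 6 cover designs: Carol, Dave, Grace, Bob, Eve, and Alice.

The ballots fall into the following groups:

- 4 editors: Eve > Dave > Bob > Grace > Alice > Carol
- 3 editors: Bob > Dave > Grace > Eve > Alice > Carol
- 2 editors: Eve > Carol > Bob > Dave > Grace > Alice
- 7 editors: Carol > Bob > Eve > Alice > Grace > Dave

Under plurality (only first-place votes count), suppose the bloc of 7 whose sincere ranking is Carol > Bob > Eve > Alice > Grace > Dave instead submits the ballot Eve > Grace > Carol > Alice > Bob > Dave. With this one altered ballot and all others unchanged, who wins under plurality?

First-place totals with the altered ballot: Carol 0, Dave 0, Grace 0, Bob 3, Eve 13, Alice 0.
The switch changes the winner from Carol to Eve.

Eve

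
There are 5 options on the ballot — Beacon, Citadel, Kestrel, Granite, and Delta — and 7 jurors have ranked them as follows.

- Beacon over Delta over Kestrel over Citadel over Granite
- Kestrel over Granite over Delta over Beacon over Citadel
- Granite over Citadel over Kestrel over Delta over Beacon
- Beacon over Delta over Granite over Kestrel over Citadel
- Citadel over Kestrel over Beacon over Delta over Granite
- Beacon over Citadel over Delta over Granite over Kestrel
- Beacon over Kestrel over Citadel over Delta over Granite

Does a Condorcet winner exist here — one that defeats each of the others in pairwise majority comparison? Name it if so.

Head-to-head results (7 voters total):
Beacon vs Citadel: Beacon wins 5–2.
Beacon vs Kestrel: Beacon wins 4–3.
Beacon vs Granite: Beacon wins 5–2.
Beacon vs Delta: Beacon wins 5–2.
Citadel vs Kestrel: Kestrel wins 4–3.
Citadel vs Granite: Citadel wins 4–3.
Citadel vs Delta: Citadel wins 4–3.
Kestrel vs Granite: Kestrel wins 4–3.
Kestrel vs Delta: Kestrel wins 4–3.
Granite vs Delta: Delta wins 5–2.
Beacon beats each rival — Citadel (5–2), Kestrel (4–3), Granite (5–2), Delta (5–2) — so Beacon is the Condorcet winner.

Beacon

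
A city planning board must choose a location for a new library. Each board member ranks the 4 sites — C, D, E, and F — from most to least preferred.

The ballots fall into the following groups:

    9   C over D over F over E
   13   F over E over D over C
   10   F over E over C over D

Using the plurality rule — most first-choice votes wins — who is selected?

First-place vote totals:
  C: 9
  D: 0
  E: 0
  F: 23
F has the most first-place votes.

F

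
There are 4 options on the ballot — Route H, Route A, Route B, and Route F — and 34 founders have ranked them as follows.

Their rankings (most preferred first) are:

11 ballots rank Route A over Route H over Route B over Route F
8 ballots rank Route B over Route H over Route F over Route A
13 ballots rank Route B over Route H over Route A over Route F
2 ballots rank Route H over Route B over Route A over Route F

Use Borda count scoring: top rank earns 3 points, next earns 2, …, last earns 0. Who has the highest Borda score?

Route B

Borda scores:
  Route H: 11·2 + 8·2 + 13·2 + 2·3 = 70
  Route A: 11·3 + 8·0 + 13·1 + 2·1 = 48
  Route B: 11·1 + 8·3 + 13·3 + 2·2 = 78
  Route F: 11·0 + 8·1 + 13·0 + 2·0 = 8
Route B has the highest total.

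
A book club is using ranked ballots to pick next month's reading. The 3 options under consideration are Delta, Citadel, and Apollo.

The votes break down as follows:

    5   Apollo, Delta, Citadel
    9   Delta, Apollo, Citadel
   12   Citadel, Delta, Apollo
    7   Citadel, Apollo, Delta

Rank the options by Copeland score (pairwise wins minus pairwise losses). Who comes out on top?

Citadel

Pairwise results:
  Delta vs Citadel: Citadel wins 19–14.
  Delta vs Apollo: Delta wins 21–12.
  Citadel vs Apollo: Citadel wins 19–14.
Copeland scores (wins − losses):
  Delta: 1 − 1 = 0
  Citadel: 2 − 0 = 2
  Apollo: 0 − 2 = -2
Citadel has the best Copeland score.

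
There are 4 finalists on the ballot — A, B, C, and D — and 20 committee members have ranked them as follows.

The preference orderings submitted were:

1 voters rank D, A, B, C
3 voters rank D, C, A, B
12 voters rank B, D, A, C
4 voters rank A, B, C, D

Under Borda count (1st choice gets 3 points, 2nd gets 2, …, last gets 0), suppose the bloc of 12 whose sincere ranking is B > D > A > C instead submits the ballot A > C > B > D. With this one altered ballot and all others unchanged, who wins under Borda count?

A

Borda totals with the altered ballot: A 53, B 21, C 34, D 12.
The switch changes the winner from B to A.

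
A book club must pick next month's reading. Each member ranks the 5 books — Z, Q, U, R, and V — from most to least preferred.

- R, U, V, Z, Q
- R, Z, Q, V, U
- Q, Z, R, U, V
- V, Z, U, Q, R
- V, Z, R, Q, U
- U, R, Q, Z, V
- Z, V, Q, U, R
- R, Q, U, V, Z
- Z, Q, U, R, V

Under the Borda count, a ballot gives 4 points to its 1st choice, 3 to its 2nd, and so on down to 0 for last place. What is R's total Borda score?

Borda scores:
  Z: 1 + 3 + 3 + 3 + 3 + 1 + 4 + 0 + 4 = 22
  Q: 0 + 2 + 4 + 1 + 1 + 2 + 2 + 3 + 3 = 18
  U: 3 + 0 + 1 + 2 + 0 + 4 + 1 + 2 + 2 = 15
  R: 4 + 4 + 2 + 0 + 2 + 3 + 0 + 4 + 1 = 20
  V: 2 + 1 + 0 + 4 + 4 + 0 + 3 + 1 + 0 = 15

20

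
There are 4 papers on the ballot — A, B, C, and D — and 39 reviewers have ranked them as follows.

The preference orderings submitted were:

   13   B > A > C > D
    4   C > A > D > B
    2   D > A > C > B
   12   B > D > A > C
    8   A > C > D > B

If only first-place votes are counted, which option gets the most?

First-place vote totals:
  A: 8
  B: 25
  C: 4
  D: 2
B has the most first-place votes.

B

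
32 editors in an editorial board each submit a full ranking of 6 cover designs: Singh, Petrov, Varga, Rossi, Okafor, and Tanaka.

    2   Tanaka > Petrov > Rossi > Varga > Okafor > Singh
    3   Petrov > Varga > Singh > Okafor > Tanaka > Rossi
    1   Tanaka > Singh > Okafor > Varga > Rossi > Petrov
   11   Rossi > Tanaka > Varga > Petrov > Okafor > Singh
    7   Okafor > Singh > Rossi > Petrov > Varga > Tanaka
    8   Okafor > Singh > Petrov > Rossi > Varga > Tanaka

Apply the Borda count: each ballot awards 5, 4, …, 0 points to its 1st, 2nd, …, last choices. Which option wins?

Borda scores:
  Singh: 2·0 + 3·3 + 4 + 11·0 + 7·4 + 8·4 = 73
  Petrov: 2·4 + 3·5 + 0 + 11·2 + 7·2 + 8·3 = 83
  Varga: 2·2 + 3·4 + 2 + 11·3 + 7·1 + 8·1 = 66
  Rossi: 2·3 + 3·0 + 1 + 11·5 + 7·3 + 8·2 = 99
  Okafor: 2·1 + 3·2 + 3 + 11·1 + 7·5 + 8·5 = 97
  Tanaka: 2·5 + 3·1 + 5 + 11·4 + 7·0 + 8·0 = 62
Rossi has the highest total.

Rossi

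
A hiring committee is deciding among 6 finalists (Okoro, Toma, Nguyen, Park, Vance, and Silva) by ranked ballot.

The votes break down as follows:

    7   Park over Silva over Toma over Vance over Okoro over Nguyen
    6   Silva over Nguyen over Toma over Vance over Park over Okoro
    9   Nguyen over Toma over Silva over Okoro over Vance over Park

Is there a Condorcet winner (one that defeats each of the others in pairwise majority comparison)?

Head-to-head results (22 voters total):
Okoro vs Toma: Toma wins 22–0.
Okoro vs Nguyen: Nguyen wins 15–7.
Okoro vs Park: Park wins 13–9.
Okoro vs Vance: Vance wins 13–9.
Okoro vs Silva: Silva wins 22–0.
Toma vs Nguyen: Nguyen wins 15–7.
Toma vs Park: Toma wins 15–7.
Toma vs Vance: Toma wins 22–0.
Toma vs Silva: Silva wins 13–9.
Nguyen vs Park: Nguyen wins 15–7.
Nguyen vs Vance: Nguyen wins 15–7.
Nguyen vs Silva: Silva wins 13–9.
Park vs Vance: Vance wins 15–7.
Park vs Silva: Silva wins 15–7.
Vance vs Silva: Silva wins 22–0.
Silva beats each rival — Okoro (22–0), Toma (13–9), Nguyen (13–9), Park (15–7), Vance (22–0) — so Silva is the Condorcet winner.

Yes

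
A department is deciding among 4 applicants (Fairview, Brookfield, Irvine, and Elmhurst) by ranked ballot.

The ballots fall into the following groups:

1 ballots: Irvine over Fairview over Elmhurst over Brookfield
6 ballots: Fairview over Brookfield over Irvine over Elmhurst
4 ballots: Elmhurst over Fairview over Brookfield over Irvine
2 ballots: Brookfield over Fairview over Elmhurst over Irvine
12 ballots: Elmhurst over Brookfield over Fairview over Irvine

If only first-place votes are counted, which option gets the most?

First-place vote totals:
  Fairview: 6
  Brookfield: 2
  Irvine: 1
  Elmhurst: 16
Elmhurst has the most first-place votes.

Elmhurst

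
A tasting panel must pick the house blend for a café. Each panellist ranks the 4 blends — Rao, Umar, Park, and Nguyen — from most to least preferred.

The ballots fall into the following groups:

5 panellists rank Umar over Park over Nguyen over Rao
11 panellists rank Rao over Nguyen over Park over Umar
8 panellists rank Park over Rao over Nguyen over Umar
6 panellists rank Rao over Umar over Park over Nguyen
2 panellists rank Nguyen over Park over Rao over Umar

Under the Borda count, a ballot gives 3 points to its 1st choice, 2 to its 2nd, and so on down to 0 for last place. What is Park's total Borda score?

55

Borda scores:
  Rao: 5·0 + 11·3 + 8·2 + 6·3 + 2·1 = 69
  Umar: 5·3 + 11·0 + 8·0 + 6·2 + 2·0 = 27
  Park: 5·2 + 11·1 + 8·3 + 6·1 + 2·2 = 55
  Nguyen: 5·1 + 11·2 + 8·1 + 6·0 + 2·3 = 41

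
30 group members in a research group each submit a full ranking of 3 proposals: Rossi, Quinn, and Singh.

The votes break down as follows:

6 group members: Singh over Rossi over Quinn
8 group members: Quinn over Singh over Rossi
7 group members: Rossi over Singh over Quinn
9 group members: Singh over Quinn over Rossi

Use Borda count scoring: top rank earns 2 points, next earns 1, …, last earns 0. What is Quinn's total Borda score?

Borda scores:
  Rossi: 6·1 + 8·0 + 7·2 + 9·0 = 20
  Quinn: 6·0 + 8·2 + 7·0 + 9·1 = 25
  Singh: 6·2 + 8·1 + 7·1 + 9·2 = 45

25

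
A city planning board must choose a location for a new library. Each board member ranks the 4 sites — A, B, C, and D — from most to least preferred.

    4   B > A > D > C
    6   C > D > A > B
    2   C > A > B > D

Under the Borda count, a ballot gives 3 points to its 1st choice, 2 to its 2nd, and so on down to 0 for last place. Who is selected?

C

Borda scores:
  A: 4·2 + 6·1 + 2·2 = 18
  B: 4·3 + 6·0 + 2·1 = 14
  C: 4·0 + 6·3 + 2·3 = 24
  D: 4·1 + 6·2 + 2·0 = 16
C has the highest total.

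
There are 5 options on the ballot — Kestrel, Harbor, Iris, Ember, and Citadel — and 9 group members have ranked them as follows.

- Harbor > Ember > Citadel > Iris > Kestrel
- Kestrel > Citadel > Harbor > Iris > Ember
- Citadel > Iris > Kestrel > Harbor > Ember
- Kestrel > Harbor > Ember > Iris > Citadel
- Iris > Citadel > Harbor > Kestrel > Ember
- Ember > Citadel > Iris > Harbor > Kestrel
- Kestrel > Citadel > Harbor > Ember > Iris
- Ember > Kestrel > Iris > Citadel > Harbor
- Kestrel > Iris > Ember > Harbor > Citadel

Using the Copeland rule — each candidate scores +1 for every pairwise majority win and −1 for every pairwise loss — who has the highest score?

Pairwise results:
  Kestrel vs Harbor: Kestrel wins 6–3.
  Kestrel vs Iris: Kestrel wins 5–4.
  Kestrel vs Ember: Kestrel wins 6–3.
  Kestrel vs Citadel: Kestrel wins 5–4.
  Harbor vs Iris: Iris wins 5–4.
  Harbor vs Ember: Harbor wins 6–3.
  Harbor vs Citadel: Citadel wins 6–3.
  Iris vs Ember: Ember wins 5–4.
  Iris vs Citadel: Citadel wins 5–4.
  Ember vs Citadel: Ember wins 5–4.
Copeland scores (wins − losses):
  Kestrel: 4 − 0 = 4
  Harbor: 1 − 3 = -2
  Iris: 1 − 3 = -2
  Ember: 2 − 2 = 0
  Citadel: 2 − 2 = 0
Kestrel has the best Copeland score.

Kestrel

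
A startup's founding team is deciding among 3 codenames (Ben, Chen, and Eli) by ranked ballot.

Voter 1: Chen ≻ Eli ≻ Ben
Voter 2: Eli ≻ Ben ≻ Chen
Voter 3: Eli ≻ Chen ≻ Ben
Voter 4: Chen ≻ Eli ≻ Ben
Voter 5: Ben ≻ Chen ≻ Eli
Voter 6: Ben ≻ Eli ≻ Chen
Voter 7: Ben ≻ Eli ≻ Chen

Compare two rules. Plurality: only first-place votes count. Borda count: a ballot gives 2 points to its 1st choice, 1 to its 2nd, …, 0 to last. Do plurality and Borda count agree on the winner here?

Plurality first-place counts: Ben 3, Chen 2, Eli 2 → Ben.
Borda totals: Ben 7, Chen 6, Eli 8 → Eli.
The two rules disagree: plurality picks Ben, Borda picks Eli.

No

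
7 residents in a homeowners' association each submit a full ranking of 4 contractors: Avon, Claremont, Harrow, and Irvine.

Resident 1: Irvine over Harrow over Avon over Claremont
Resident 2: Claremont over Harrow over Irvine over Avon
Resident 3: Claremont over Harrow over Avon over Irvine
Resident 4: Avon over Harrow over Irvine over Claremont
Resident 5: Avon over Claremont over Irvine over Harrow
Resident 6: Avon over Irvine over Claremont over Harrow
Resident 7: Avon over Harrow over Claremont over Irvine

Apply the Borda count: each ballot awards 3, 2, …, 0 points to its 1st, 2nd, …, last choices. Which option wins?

Avon

Borda scores:
  Avon: 1 + 0 + 1 + 3 + 3 + 3 + 3 = 14
  Claremont: 0 + 3 + 3 + 0 + 2 + 1 + 1 = 10
  Harrow: 2 + 2 + 2 + 2 + 0 + 0 + 2 = 10
  Irvine: 3 + 1 + 0 + 1 + 1 + 2 + 0 = 8
Avon has the highest total.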